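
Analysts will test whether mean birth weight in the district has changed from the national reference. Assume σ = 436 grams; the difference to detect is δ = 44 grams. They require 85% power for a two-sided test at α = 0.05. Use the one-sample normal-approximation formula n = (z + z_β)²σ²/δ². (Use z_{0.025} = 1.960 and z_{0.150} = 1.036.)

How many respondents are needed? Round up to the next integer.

n = 882

n = (z_{α/2} + z_β)² · σ² / δ²
  = (1.960 + 1.036)² · 436² / 44²
  = 8.9760 · 190096 / 1936
  = 881.36
Round up → n = 882.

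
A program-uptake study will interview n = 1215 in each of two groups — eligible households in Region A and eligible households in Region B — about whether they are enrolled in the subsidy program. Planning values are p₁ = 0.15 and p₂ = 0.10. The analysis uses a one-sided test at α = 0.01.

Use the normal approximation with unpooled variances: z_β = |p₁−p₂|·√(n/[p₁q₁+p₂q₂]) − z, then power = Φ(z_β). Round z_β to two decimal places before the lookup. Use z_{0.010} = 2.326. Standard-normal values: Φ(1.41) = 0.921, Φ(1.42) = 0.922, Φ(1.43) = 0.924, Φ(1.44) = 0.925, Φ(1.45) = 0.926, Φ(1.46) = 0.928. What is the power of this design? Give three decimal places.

Power ≈ 0.921

z_β = |p₁−p₂|·√(n/[p₁q₁+p₂q₂]) − z_α
    = 0.05 · √(1215/0.2175) − 2.326
    = 0.05 · 74.7409 − 2.326
    = 3.7370 − 2.326 = 1.4110 → 1.41
Power = Φ(1.41) = 0.921.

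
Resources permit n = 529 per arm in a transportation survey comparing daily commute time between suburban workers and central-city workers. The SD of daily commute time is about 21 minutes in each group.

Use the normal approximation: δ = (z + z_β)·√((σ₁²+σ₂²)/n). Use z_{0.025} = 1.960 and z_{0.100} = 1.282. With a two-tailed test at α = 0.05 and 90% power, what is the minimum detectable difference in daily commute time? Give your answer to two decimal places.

Minimum detectable difference ≈ 4.19 minutes

δ = (z_{α/2} + z_β) · √((σ₁²+σ₂²)/n)
  = (1.960 + 1.282) · √(882/529)
  = 3.242 · √1.6673
  = 3.242 · 1.2912
  = 4.1862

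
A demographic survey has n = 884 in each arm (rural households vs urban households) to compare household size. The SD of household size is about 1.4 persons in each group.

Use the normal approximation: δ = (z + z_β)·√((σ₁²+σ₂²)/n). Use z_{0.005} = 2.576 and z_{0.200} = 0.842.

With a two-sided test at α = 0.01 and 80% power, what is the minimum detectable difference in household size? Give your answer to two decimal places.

Minimum detectable difference ≈ 0.23 persons

δ = (z_{α/2} + z_β) · √((σ₁²+σ₂²)/n)
  = (2.576 + 0.842) · √(3.92/884)
  = 3.418 · √0.00443
  = 3.418 · 0.0666
  = 0.2276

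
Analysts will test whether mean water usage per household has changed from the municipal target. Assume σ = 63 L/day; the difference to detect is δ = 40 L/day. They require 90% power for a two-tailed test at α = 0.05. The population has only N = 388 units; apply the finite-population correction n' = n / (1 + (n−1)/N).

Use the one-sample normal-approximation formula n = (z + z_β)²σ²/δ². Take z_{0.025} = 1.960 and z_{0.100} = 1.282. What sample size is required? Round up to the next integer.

n = (z_{α/2} + z_β)² · σ² / δ²
  = (1.960 + 1.282)² · 63² / 40²
  = 10.5106 · 3969 / 1600
  = 26.07
Finite-population correction (N = 388): 26.07 / (1 + (26.07 − 1)/388) = 24.49.
Round up → n = 25.

n = 25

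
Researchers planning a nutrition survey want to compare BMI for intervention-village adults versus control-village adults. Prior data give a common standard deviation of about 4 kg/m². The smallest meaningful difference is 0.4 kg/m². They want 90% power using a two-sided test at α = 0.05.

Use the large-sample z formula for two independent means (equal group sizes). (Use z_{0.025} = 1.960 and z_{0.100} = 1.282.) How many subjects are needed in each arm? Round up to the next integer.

n = 2103 per group

n = (z_{α/2} + z_β)² · (σ₁² + σ₂²) / δ²
  = (1.960 + 1.282)² · (2·4² = 32) / 0.4²
  = 10.5106 · 32 / 0.16
  = 2102.11
Round up → n = 2103 per group.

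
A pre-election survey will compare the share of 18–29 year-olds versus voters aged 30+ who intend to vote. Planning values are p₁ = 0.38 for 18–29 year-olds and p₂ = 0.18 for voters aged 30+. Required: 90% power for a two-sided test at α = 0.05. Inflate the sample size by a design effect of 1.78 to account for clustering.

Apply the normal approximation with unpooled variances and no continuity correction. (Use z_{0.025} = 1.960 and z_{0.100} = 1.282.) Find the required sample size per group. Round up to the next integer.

n = 180 per group

n = (z_{α/2} + z_β)² · [p₁(1−p₁) + p₂(1−p₂)] / (p₁ − p₂)²
  = (1.960 + 1.282)² · (0.38·0.62 + 0.18·0.82) / (0.20)²
  = (3.242)² · (0.2356 + 0.1476) / 0.0400
  = 10.5106 · 0.3832 / 0.0400
  = 100.69
Design effect: 1.78 × 100.69 = 179.23.
Round up → n = 180 per group.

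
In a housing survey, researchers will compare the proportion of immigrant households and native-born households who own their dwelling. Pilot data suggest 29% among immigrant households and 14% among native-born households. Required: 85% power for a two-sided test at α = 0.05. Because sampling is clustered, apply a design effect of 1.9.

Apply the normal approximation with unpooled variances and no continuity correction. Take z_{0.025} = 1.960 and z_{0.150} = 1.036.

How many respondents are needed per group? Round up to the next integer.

n = (z_{α/2} + z_β)² · [p₁(1−p₁) + p₂(1−p₂)] / (p₁ − p₂)²
  = (1.960 + 1.036)² · (0.29·0.71 + 0.14·0.86) / (0.15)²
  = (2.996)² · (0.2059 + 0.1204) / 0.0225
  = 8.9760 · 0.3263 / 0.0225
  = 130.17
Design effect: 1.9 × 130.17 = 247.33.
Round up → n = 248 per group.

n = 248 per group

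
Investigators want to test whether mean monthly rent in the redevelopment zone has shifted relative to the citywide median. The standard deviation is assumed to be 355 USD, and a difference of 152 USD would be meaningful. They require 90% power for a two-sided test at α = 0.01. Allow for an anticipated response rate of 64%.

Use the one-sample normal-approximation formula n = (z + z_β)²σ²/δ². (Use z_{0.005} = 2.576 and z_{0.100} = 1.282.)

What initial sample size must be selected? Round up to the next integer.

n = (z_{α/2} + z_β)² · σ² / δ²
  = (2.576 + 1.282)² · 355² / 152²
  = 14.8842 · 126025 / 23104
  = 81.19
Adjust for 64% response: 81.19 / 0.64 = 126.86.
Round up → n = 127.

n = 127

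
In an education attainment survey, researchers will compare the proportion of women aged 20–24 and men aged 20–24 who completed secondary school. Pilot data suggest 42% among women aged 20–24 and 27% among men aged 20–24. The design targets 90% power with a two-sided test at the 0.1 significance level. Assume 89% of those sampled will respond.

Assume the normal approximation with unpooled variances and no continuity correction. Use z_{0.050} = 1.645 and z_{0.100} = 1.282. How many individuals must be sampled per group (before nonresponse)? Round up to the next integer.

n = (z_{α/2} + z_β)² · [p₁(1−p₁) + p₂(1−p₂)] / (p₁ − p₂)²
  = (1.645 + 1.282)² · (0.42·0.58 + 0.27·0.73) / (0.15)²
  = (2.927)² · (0.2436 + 0.1971) / 0.0225
  = 8.5673 · 0.4407 / 0.0225
  = 167.81
Adjust for 89% response: 167.81 / 0.89 = 188.55.
Round up → n = 189 per group.

n = 189 per group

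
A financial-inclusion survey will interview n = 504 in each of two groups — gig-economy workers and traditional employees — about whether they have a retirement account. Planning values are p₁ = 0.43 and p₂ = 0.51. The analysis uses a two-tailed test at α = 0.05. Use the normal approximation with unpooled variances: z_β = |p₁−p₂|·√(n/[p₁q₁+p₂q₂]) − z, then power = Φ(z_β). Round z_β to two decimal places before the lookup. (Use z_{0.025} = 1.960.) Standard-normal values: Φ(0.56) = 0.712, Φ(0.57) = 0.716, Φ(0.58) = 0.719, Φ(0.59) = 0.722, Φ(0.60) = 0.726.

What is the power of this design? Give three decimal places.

Power ≈ 0.722

z_β = |p₁−p₂|·√(n/[p₁q₁+p₂q₂]) − z_{α/2}
    = 0.08 · √(504/0.4950) − 1.960
    = 0.08 · 31.9090 − 1.960
    = 2.5527 − 1.960 = 0.5927 → 0.59
Power = Φ(0.59) = 0.722.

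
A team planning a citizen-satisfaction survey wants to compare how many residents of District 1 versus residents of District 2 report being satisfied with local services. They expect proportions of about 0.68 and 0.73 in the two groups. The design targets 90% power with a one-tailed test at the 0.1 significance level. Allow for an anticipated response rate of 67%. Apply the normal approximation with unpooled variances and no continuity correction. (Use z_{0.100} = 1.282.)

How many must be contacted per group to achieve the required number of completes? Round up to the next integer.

n = 1628 per group

n = (z_α + z_β)² · [p₁(1−p₁) + p₂(1−p₂)] / (p₁ − p₂)²
  = (1.282 + 1.282)² · (0.68·0.32 + 0.73·0.27) / (-0.05)²
  = (2.564)² · (0.2176 + 0.1971) / 0.0025
  = 6.5741 · 0.4147 / 0.0025
  = 1090.51
Adjust for 67% response: 1090.51 / 0.67 = 1627.63.
Round up → n = 1628 per group.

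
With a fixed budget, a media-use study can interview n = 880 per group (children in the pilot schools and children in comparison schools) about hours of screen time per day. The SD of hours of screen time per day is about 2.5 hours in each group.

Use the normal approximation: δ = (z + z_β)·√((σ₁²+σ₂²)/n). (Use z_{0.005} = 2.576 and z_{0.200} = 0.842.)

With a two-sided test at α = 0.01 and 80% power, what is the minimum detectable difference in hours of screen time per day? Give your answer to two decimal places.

Minimum detectable difference ≈ 0.41 hours

δ = (z_{α/2} + z_β) · √((σ₁²+σ₂²)/n)
  = (2.576 + 0.842) · √(12.5/880)
  = 3.418 · √0.0142
  = 3.418 · 0.1192
  = 0.4074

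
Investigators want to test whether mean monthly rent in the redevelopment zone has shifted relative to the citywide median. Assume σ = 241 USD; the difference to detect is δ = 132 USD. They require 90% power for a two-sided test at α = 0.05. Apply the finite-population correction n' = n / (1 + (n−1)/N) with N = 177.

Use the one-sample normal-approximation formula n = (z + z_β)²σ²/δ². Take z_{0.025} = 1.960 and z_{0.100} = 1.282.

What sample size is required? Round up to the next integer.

n = (z_{α/2} + z_β)² · σ² / δ²
  = (1.960 + 1.282)² · 241² / 132²
  = 10.5106 · 58081 / 17424
  = 35.04
Finite-population correction (N = 177): 35.04 / (1 + (35.04 − 1)/177) = 29.39.
Round up → n = 30.

n = 30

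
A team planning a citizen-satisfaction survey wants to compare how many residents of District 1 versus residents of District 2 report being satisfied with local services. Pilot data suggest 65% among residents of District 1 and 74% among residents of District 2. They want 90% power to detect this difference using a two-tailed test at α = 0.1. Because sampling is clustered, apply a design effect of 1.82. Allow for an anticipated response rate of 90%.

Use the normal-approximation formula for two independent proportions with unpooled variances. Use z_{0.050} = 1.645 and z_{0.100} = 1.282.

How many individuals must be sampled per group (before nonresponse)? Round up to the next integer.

n = 899 per group

n = (z_{α/2} + z_β)² · [p₁(1−p₁) + p₂(1−p₂)] / (p₁ − p₂)²
  = (1.645 + 1.282)² · (0.65·0.35 + 0.74·0.26) / (-0.09)²
  = (2.927)² · (0.2275 + 0.1924) / 0.0081
  = 8.5673 · 0.4199 / 0.0081
  = 444.13
Design effect: 1.82 × 444.13 = 808.31.
Adjust for 90% response: 808.31 / 0.90 = 898.12.
Round up → n = 899 per group.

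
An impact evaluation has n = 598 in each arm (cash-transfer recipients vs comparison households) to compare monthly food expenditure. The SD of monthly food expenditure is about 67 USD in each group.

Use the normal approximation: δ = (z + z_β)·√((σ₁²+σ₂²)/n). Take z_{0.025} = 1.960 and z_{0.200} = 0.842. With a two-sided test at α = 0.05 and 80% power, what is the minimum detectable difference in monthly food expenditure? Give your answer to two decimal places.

δ = (z_{α/2} + z_β) · √((σ₁²+σ₂²)/n)
  = (1.960 + 0.842) · √(8978/598)
  = 2.802 · √15.0134
  = 2.802 · 3.8747
  = 10.8569

Minimum detectable difference ≈ 10.86 USD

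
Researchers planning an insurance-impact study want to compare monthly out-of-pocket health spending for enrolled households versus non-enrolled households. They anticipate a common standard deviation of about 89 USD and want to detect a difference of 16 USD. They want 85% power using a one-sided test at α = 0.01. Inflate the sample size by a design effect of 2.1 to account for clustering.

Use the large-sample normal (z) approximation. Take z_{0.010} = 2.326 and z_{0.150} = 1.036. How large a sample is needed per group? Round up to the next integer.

n = (z_α + z_β)² · (σ₁² + σ₂²) / δ²
  = (2.326 + 1.036)² · (2·89² = 15842) / 16²
  = 11.3030 · 15842 / 256
  = 699.46
Design effect: 2.1 × 699.46 = 1468.87.
Round up → n = 1469 per group.

n = 1469 per group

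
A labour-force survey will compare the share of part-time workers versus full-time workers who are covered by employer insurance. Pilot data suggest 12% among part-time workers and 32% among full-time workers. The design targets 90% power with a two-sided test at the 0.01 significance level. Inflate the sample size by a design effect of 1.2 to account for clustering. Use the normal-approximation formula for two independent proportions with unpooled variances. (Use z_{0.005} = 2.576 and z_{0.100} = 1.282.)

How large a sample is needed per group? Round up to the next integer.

n = 145 per group

n = (z_{α/2} + z_β)² · [p₁(1−p₁) + p₂(1−p₂)] / (p₁ − p₂)²
  = (2.576 + 1.282)² · (0.12·0.88 + 0.32·0.68) / (-0.20)²
  = (3.858)² · (0.1056 + 0.2176) / 0.0400
  = 14.8842 · 0.3232 / 0.0400
  = 120.26
Design effect: 1.2 × 120.26 = 144.32.
Round up → n = 145 per group.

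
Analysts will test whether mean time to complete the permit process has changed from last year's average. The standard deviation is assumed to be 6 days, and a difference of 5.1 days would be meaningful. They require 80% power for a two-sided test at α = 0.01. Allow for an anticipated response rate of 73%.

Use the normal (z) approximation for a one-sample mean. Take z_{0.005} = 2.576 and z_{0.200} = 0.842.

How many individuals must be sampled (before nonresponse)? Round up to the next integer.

n = (z_{α/2} + z_β)² · σ² / δ²
  = (2.576 + 0.842)² · 6² / 5.1²
  = 11.6827 · 36 / 26.01
  = 16.17
Adjust for 73% response: 16.17 / 0.73 = 22.15.
Round up → n = 23.

n = 23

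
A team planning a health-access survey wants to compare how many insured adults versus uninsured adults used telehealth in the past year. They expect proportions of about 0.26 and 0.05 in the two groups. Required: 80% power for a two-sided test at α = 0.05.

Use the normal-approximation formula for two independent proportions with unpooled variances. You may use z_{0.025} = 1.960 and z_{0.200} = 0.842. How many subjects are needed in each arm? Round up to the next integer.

n = 43 per group

n = (z_{α/2} + z_β)² · [p₁(1−p₁) + p₂(1−p₂)] / (p₁ − p₂)²
  = (1.960 + 0.842)² · (0.26·0.74 + 0.05·0.95) / (0.21)²
  = (2.802)² · (0.1924 + 0.0475) / 0.0441
  = 7.8512 · 0.2399 / 0.0441
  = 42.71
Round up → n = 43 per group.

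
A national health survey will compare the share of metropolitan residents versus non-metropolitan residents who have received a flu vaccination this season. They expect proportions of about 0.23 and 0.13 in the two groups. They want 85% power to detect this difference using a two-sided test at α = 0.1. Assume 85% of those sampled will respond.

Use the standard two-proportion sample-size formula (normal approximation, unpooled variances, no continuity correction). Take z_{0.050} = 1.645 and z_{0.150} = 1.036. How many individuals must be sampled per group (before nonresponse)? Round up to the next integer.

n = (z_{α/2} + z_β)² · [p₁(1−p₁) + p₂(1−p₂)] / (p₁ − p₂)²
  = (1.645 + 1.036)² · (0.23·0.77 + 0.13·0.87) / (0.10)²
  = (2.681)² · (0.1771 + 0.1131) / 0.0100
  = 7.1878 · 0.2902 / 0.0100
  = 208.59
Adjust for 85% response: 208.59 / 0.85 = 245.40.
Round up → n = 246 per group.

n = 246 per group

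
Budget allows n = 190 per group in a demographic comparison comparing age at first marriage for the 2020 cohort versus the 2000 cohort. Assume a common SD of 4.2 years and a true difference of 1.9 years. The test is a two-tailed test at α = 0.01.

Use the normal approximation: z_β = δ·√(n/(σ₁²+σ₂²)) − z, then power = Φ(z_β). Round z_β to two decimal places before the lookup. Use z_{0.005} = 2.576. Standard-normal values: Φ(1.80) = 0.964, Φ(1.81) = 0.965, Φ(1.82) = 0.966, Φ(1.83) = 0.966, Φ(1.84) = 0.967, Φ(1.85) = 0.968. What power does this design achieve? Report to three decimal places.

z_β = δ·√(n/(σ₁²+σ₂²)) − z_{α/2}
    = 1.9 · √(190/35.28) − 2.576
    = 1.9 · 2.32067 − 2.576
    = 4.4093 − 2.576 = 1.8333 → 1.83
Power = Φ(1.83) = 0.966.

Power ≈ 0.966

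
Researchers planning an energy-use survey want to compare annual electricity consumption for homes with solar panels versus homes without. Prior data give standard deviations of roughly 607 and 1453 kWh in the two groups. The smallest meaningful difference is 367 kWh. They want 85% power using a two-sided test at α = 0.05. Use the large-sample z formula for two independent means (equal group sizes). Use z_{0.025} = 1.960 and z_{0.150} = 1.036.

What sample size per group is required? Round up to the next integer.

n = (z_{α/2} + z_β)² · (σ₁² + σ₂²) / δ²
  = (1.960 + 1.036)² · (607² + 1453² = 2479658) / 367²
  = 8.9760 · 2479658 / 134689
  = 165.25
Round up → n = 166 per group.

n = 166 per group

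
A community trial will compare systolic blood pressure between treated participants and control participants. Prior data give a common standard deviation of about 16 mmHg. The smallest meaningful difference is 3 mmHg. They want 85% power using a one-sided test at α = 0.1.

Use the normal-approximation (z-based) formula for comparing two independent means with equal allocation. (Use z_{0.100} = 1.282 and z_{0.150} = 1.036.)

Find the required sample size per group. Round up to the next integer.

n = 306 per group

n = (z_α + z_β)² · (σ₁² + σ₂²) / δ²
  = (1.282 + 1.036)² · (2·16² = 512) / 3²
  = 5.3731 · 512 / 9
  = 305.67
Round up → n = 306 per group.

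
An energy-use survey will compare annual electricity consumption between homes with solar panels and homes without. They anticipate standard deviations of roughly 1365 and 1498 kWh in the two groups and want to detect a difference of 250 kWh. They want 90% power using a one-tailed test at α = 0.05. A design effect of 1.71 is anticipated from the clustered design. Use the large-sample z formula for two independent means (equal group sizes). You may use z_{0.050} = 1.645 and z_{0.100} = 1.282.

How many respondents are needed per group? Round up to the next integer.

n = 963 per group

n = (z_α + z_β)² · (σ₁² + σ₂²) / δ²
  = (1.645 + 1.282)² · (1365² + 1498² = 4107229) / 250²
  = 8.5673 · 4107229 / 62500
  = 563.01
Design effect: 1.71 × 563.01 = 962.74.
Round up → n = 963 per group.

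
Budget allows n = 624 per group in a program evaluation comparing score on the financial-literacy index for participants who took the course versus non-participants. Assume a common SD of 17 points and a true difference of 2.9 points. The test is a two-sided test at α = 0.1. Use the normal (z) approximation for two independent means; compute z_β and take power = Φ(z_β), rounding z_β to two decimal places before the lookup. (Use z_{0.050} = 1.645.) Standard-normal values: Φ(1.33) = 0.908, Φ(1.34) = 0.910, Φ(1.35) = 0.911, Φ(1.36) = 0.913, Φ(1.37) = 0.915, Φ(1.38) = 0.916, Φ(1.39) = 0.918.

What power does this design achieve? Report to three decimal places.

Power ≈ 0.915

z_β = δ·√(n/(σ₁²+σ₂²)) − z_{α/2}
    = 2.9 · √(624/578) − 1.645
    = 2.9 · 1.03903 − 1.645
    = 3.0132 − 1.645 = 1.3682 → 1.37
Power = Φ(1.37) = 0.915.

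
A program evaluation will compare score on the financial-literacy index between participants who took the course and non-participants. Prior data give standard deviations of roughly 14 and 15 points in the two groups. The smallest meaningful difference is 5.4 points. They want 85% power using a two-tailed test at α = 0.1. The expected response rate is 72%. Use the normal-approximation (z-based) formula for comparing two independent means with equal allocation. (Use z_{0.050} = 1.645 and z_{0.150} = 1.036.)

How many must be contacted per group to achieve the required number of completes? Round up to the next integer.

n = (z_{α/2} + z_β)² · (σ₁² + σ₂²) / δ²
  = (1.645 + 1.036)² · (14² + 15² = 421) / 5.4²
  = 7.1878 · 421 / 29.16
  = 103.77
Adjust for 72% response: 103.77 / 0.72 = 144.13.
Round up → n = 145 per group.

n = 145 per group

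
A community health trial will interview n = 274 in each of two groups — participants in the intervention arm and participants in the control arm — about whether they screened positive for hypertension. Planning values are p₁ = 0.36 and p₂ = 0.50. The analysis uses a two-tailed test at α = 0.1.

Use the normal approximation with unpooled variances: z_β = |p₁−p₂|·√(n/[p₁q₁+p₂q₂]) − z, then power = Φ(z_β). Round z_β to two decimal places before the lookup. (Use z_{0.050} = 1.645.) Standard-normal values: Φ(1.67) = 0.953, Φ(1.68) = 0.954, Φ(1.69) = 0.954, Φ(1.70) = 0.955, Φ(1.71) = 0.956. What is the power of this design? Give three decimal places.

Power ≈ 0.955

z_β = |p₁−p₂|·√(n/[p₁q₁+p₂q₂]) − z_{α/2}
    = 0.14 · √(274/0.4804) − 1.645
    = 0.14 · 23.8822 − 1.645
    = 3.3435 − 1.645 = 1.6985 → 1.70
Power = Φ(1.70) = 0.955.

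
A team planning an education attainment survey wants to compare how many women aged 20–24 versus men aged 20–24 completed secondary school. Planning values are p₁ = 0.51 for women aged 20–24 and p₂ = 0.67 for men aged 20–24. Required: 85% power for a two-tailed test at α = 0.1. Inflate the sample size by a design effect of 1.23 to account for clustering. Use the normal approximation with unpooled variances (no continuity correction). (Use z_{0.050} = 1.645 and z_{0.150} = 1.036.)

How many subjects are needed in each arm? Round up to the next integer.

n = 163 per group

n = (z_{α/2} + z_β)² · [p₁(1−p₁) + p₂(1−p₂)] / (p₁ − p₂)²
  = (1.645 + 1.036)² · (0.51·0.49 + 0.67·0.33) / (-0.16)²
  = (2.681)² · (0.2499 + 0.2211) / 0.0256
  = 7.1878 · 0.4710 / 0.0256
  = 132.24
Design effect: 1.23 × 132.24 = 162.66.
Round up → n = 163 per group.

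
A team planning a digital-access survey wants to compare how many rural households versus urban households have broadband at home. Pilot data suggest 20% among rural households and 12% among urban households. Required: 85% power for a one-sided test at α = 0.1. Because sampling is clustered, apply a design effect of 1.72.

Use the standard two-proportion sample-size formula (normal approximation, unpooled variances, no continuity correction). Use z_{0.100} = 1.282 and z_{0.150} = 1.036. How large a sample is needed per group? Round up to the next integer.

n = 384 per group

n = (z_α + z_β)² · [p₁(1−p₁) + p₂(1−p₂)] / (p₁ − p₂)²
  = (1.282 + 1.036)² · (0.20·0.80 + 0.12·0.88) / (0.08)²
  = (2.318)² · (0.1600 + 0.1056) / 0.0064
  = 5.3731 · 0.2656 / 0.0064
  = 222.98
Design effect: 1.72 × 222.98 = 383.53.
Round up → n = 384 per group.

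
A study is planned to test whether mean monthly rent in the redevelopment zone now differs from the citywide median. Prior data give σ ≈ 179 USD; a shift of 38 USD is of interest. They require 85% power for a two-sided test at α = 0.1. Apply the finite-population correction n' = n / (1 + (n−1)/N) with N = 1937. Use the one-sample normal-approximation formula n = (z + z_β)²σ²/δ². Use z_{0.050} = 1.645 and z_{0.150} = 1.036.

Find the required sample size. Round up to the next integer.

n = 148

n = (z_{α/2} + z_β)² · σ² / δ²
  = (1.645 + 1.036)² · 179² / 38²
  = 7.1878 · 32041 / 1444
  = 159.49
Finite-population correction (N = 1937): 159.49 / (1 + (159.49 − 1)/1937) = 147.43.
Round up → n = 148.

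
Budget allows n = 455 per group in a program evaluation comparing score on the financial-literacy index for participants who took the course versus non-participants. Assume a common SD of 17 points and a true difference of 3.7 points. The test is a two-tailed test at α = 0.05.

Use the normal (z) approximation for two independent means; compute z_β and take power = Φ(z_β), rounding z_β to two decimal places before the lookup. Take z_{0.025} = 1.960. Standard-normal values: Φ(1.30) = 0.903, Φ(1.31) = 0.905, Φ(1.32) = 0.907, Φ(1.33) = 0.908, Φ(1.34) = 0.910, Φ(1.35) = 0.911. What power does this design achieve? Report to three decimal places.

Power ≈ 0.907

z_β = δ·√(n/(σ₁²+σ₂²)) − z_{α/2}
    = 3.7 · √(455/578) − 1.960
    = 3.7 · 0.88724 − 1.960
    = 3.2828 − 1.960 = 1.3228 → 1.32
Power = Φ(1.32) = 0.907.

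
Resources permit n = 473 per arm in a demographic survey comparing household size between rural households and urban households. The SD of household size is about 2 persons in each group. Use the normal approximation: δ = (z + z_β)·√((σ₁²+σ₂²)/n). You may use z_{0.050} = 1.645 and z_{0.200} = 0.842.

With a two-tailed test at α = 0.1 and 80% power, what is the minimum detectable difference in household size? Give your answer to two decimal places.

δ = (z_{α/2} + z_β) · √((σ₁²+σ₂²)/n)
  = (1.645 + 0.842) · √(8/473)
  = 2.487 · √0.01691
  = 2.487 · 0.1301
  = 0.3234

Minimum detectable difference ≈ 0.32 persons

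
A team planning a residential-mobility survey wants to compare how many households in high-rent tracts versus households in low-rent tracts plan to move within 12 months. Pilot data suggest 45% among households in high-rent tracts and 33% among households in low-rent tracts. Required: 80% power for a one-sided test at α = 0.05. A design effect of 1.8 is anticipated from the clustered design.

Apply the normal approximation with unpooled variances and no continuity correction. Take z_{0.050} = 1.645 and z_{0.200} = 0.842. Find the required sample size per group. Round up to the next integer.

n = (z_α + z_β)² · [p₁(1−p₁) + p₂(1−p₂)] / (p₁ − p₂)²
  = (1.645 + 0.842)² · (0.45·0.55 + 0.33·0.67) / (0.12)²
  = (2.487)² · (0.2475 + 0.2211) / 0.0144
  = 6.1852 · 0.4686 / 0.0144
  = 201.28
Design effect: 1.8 × 201.28 = 362.30.
Round up → n = 363 per group.

n = 363 per group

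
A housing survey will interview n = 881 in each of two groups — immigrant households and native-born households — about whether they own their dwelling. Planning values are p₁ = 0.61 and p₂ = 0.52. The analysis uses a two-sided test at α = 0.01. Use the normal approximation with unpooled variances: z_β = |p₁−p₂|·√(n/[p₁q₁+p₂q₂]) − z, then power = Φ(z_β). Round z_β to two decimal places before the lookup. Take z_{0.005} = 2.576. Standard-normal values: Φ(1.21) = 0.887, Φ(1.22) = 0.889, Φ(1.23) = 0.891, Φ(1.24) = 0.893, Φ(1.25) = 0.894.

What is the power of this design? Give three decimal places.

Power ≈ 0.894

z_β = |p₁−p₂|·√(n/[p₁q₁+p₂q₂]) − z_{α/2}
    = 0.09 · √(881/0.4875) − 2.576
    = 0.09 · 42.5109 − 2.576
    = 3.8260 − 2.576 = 1.2500 → 1.25
Power = Φ(1.25) = 0.894.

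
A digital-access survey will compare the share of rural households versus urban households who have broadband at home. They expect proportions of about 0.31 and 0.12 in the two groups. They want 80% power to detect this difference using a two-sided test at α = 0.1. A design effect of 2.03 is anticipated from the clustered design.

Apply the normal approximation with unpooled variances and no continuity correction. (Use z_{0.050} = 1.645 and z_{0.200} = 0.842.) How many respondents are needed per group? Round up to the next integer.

n = 112 per group

n = (z_{α/2} + z_β)² · [p₁(1−p₁) + p₂(1−p₂)] / (p₁ − p₂)²
  = (1.645 + 0.842)² · (0.31·0.69 + 0.12·0.88) / (0.19)²
  = (2.487)² · (0.2139 + 0.1056) / 0.0361
  = 6.1852 · 0.3195 / 0.0361
  = 54.74
Design effect: 2.03 × 54.74 = 111.12.
Round up → n = 112 per group.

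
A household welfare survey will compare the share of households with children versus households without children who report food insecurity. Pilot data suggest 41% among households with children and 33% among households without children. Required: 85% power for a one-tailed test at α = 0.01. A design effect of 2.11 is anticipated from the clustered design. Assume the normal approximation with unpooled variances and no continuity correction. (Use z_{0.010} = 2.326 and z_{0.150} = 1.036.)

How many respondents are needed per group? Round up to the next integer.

n = 1726 per group

n = (z_α + z_β)² · [p₁(1−p₁) + p₂(1−p₂)] / (p₁ − p₂)²
  = (2.326 + 1.036)² · (0.41·0.59 + 0.33·0.67) / (0.08)²
  = (3.362)² · (0.2419 + 0.2211) / 0.0064
  = 11.3030 · 0.4630 / 0.0064
  = 817.70
Design effect: 2.11 × 817.70 = 1725.36.
Round up → n = 1726 per group.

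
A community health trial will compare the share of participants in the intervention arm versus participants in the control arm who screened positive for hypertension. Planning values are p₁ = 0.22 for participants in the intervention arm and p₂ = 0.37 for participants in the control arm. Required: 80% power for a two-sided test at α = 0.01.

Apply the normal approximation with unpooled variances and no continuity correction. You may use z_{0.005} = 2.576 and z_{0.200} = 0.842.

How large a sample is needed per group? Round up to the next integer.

n = (z_{α/2} + z_β)² · [p₁(1−p₁) + p₂(1−p₂)] / (p₁ − p₂)²
  = (2.576 + 0.842)² · (0.22·0.78 + 0.37·0.63) / (-0.15)²
  = (3.418)² · (0.1716 + 0.2331) / 0.0225
  = 11.6827 · 0.4047 / 0.0225
  = 210.13
Round up → n = 211 per group.

n = 211 per group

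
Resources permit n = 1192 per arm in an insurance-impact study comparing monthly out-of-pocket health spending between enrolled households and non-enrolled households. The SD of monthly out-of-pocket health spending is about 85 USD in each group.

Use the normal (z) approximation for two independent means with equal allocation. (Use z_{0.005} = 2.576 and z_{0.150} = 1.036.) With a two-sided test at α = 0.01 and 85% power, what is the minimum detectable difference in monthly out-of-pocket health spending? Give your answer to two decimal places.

δ = (z_{α/2} + z_β) · √((σ₁²+σ₂²)/n)
  = (2.576 + 1.036) · √(14450/1192)
  = 3.612 · √12.1225
  = 3.612 · 3.4817
  = 12.5760

Minimum detectable difference ≈ 12.58 USD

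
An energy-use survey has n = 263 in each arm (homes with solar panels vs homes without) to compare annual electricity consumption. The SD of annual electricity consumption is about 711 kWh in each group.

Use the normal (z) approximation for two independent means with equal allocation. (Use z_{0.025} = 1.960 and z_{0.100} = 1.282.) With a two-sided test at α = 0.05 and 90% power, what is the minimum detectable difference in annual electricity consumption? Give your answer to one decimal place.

δ = (z_{α/2} + z_β) · √((σ₁²+σ₂²)/n)
  = (1.960 + 1.282) · √(1011042/263)
  = 3.242 · √3844.3
  = 3.242 · 62.0021
  = 201.0110

Minimum detectable difference ≈ 201.0 kWh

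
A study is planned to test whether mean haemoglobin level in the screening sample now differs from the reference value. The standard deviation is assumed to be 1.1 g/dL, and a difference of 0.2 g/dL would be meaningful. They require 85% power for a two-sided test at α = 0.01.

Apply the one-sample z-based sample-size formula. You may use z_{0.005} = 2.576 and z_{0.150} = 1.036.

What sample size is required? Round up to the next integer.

n = (z_{α/2} + z_β)² · σ² / δ²
  = (2.576 + 1.036)² · 1.1² / 0.2²
  = 13.0465 · 1.21 / 0.04
  = 394.66
Round up → n = 395.

n = 395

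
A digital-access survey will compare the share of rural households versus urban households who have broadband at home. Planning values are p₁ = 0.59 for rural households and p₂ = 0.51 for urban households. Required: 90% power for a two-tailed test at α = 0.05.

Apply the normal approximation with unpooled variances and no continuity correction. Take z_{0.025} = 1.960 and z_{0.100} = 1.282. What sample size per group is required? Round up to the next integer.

n = (z_{α/2} + z_β)² · [p₁(1−p₁) + p₂(1−p₂)] / (p₁ − p₂)²
  = (1.960 + 1.282)² · (0.59·0.41 + 0.51·0.49) / (0.08)²
  = (3.242)² · (0.2419 + 0.2499) / 0.0064
  = 10.5106 · 0.4918 / 0.0064
  = 807.67
Round up → n = 808 per group.

n = 808 per group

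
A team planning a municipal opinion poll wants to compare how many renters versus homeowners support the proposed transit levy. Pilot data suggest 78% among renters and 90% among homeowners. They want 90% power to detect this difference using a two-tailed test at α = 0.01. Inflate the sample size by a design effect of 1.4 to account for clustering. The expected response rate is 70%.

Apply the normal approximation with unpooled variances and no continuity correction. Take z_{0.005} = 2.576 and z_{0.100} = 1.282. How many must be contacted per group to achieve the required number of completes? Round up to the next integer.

n = (z_{α/2} + z_β)² · [p₁(1−p₁) + p₂(1−p₂)] / (p₁ − p₂)²
  = (2.576 + 1.282)² · (0.78·0.22 + 0.90·0.10) / (-0.12)²
  = (3.858)² · (0.1716 + 0.0900) / 0.0144
  = 14.8842 · 0.2616 / 0.0144
  = 270.40
Design effect: 1.4 × 270.40 = 378.55.
Adjust for 70% response: 378.55 / 0.70 = 540.79.
Round up → n = 541 per group.

n = 541 per group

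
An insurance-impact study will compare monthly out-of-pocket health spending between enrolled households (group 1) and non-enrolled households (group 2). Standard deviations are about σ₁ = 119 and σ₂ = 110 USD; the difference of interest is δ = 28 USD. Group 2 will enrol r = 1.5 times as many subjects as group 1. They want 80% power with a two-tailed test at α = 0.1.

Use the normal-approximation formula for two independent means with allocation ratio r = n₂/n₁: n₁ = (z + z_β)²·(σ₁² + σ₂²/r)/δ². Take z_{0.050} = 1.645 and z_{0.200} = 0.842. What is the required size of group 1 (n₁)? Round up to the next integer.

n₁ = 176

n₁ = (z_{α/2} + z_β)² · (σ₁² + σ₂²/r) / δ²
   = (1.645 + 0.842)² · (119² + 110²/1.5) / 28²
   = 6.1852 · (14161 + 8066.7) / 784
   = 6.1852 · 22227.7 / 784
   = 175.36
Round up → n₁ = 176; n₂ = r·n₁ = 1.5 × 176 = 264.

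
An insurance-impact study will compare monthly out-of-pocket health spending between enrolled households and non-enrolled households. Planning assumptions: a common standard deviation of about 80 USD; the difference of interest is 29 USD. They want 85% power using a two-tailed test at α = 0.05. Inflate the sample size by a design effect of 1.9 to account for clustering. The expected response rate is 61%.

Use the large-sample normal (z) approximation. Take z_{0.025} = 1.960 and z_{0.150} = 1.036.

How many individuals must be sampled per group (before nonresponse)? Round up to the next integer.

n = (z_{α/2} + z_β)² · (σ₁² + σ₂²) / δ²
  = (1.960 + 1.036)² · (2·80² = 12800) / 29²
  = 8.9760 · 12800 / 841
  = 136.61
Design effect: 1.9 × 136.61 = 259.57.
Adjust for 61% response: 259.57 / 0.61 = 425.52.
Round up → n = 426 per group.

n = 426 per group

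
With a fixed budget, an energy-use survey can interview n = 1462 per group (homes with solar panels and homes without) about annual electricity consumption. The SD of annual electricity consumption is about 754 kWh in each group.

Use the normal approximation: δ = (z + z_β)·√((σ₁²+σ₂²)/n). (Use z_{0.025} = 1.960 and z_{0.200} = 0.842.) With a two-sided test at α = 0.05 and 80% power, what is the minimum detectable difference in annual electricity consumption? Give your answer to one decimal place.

δ = (z_{α/2} + z_β) · √((σ₁²+σ₂²)/n)
  = (1.960 + 0.842) · √(1137032/1462)
  = 2.802 · √777.7237
  = 2.802 · 27.8877
  = 78.1413

Minimum detectable difference ≈ 78.1 kWh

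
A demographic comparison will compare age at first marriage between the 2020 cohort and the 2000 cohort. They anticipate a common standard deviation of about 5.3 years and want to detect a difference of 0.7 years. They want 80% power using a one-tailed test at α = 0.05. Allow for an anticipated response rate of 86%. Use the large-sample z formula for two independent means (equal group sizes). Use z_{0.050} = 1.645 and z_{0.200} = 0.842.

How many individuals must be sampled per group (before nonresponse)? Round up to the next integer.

n = 825 per group

n = (z_α + z_β)² · (σ₁² + σ₂²) / δ²
  = (1.645 + 0.842)² · (2·5.3² = 56.18) / 0.7²
  = 6.1852 · 56.18 / 0.49
  = 709.15
Adjust for 86% response: 709.15 / 0.86 = 824.59.
Round up → n = 825 per group.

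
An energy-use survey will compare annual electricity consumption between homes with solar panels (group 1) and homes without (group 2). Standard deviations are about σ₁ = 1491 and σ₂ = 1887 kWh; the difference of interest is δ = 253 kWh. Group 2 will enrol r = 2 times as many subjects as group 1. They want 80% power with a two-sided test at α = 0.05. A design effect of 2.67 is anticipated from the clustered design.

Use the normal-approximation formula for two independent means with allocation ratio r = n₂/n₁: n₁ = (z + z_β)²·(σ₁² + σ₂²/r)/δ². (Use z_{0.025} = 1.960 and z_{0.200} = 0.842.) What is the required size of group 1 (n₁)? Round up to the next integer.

n₁ = 1312

n₁ = (z_{α/2} + z_β)² · (σ₁² + σ₂²/r) / δ²
   = (1.960 + 0.842)² · (1491² + 1887²/2) / 253²
   = 7.8512 · (2223081 + 1780384.5) / 64009
   = 7.8512 · 4003465.5 / 64009
   = 491.06
Design effect: 2.67 × 491.06 = 1311.12.
Round up → n₁ = 1312; n₂ = r·n₁ = 2 × 1312 = 2624.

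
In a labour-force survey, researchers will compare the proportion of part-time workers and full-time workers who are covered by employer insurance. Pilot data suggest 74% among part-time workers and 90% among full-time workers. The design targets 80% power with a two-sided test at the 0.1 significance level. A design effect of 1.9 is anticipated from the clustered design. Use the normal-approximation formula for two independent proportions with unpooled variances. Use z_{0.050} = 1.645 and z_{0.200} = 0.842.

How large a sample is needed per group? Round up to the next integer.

n = (z_{α/2} + z_β)² · [p₁(1−p₁) + p₂(1−p₂)] / (p₁ − p₂)²
  = (1.645 + 0.842)² · (0.74·0.26 + 0.90·0.10) / (-0.16)²
  = (2.487)² · (0.1924 + 0.0900) / 0.0256
  = 6.1852 · 0.2824 / 0.0256
  = 68.23
Design effect: 1.9 × 68.23 = 129.64.
Round up → n = 130 per group.

n = 130 per group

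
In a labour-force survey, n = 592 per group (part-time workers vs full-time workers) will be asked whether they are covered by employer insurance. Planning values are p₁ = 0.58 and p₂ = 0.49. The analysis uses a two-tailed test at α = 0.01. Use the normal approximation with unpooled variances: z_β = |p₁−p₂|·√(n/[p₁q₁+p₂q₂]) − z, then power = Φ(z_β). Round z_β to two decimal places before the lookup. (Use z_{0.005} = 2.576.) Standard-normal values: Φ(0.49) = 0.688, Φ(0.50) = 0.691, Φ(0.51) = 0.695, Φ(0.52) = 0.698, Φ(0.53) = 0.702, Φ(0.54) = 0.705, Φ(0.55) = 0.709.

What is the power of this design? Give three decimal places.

z_β = |p₁−p₂|·√(n/[p₁q₁+p₂q₂]) − z_{α/2}
    = 0.09 · √(592/0.4935) − 2.576
    = 0.09 · 34.6352 − 2.576
    = 3.1172 − 2.576 = 0.5412 → 0.54
Power = Φ(0.54) = 0.705.

Power ≈ 0.705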